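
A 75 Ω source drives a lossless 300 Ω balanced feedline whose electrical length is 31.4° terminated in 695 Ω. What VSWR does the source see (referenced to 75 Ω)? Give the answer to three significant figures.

tan(βl) = 0.61
Z_in = Z_0·(Z_L + jZ_0·tanβl)/(Z_0 + jZ_L·tanβl) = 318 − j267 Ω
Γ_s = (Z_in − Z_s)/(Z_in + Z_s) = (243 − j267)/(393 − j267), |Γ_s| = 0.76
VSWR = (1 + |Γ_s|)/(1 − |Γ_s|)

VSWR ≈ 7.32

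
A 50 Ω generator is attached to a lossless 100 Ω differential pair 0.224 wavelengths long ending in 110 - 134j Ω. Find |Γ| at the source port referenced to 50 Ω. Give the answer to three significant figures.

|Γ| ≈ 0.379

βl = 2π × 0.224 = 80.6°
tan(βl) = 6.07
Z_in = Z_0·(Z_L + jZ_0·tanβl)/(Z_0 + jZ_L·tanβl) = 32.5 + j28 Ω
Γ_s = (Z_in − Z_s)/(Z_in + Z_s) = (-17.5 + j28)/(82.5 + j28), |Γ_s| = 0.379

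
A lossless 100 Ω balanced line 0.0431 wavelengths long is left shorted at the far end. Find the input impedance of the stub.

Z_in ≈ +j27.8 Ω

βl = 2π × 0.0431 = 15.5°
tan(βl) = 0.278
For a shorted stub, Z_in = jZ_0·tan(βl)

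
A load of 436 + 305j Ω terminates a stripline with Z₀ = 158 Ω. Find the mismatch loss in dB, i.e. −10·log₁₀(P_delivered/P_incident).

mismatch loss ≈ 2.09 dB

Γ = (278 + j305)/(594 + j305), |Γ| = 0.618
|Γ|² = 0.382, so P_del/P_inc = 1 − |Γ|² = 0.618
ML = −10·log₁₀(1 − |Γ|²)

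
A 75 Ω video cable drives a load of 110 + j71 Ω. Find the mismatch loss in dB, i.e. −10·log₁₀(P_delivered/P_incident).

Γ = (35 + j71)/(185 + j71), |Γ| = 0.399
|Γ|² = 0.16, so P_del/P_inc = 1 − |Γ|² = 0.84
ML = −10·log₁₀(1 − |Γ|²)

mismatch loss ≈ 0.755 dB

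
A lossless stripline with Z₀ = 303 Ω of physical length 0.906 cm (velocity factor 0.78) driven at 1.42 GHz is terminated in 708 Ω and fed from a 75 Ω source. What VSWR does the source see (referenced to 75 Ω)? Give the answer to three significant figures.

λ = v/f = 0.78·c / 1.42 GHz = 0.165 m
βl = 2π·l/λ = 2π × 0.055 = 19.8°
tan(βl) = 0.36
Z_in = Z_0·(Z_L + jZ_0·tanβl)/(Z_0 + jZ_L·tanβl) = 468 − j285 Ω
Γ_s = (Z_in − Z_s)/(Z_in + Z_s) = (393 − j285)/(543 − j285), |Γ_s| = 0.792
VSWR = (1 + |Γ_s|)/(1 − |Γ_s|)

VSWR ≈ 8.6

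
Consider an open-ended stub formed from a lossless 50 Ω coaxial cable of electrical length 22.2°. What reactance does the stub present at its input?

tan(βl) = 0.408
For an open-ended stub, Z_in = −jZ_0·cot(βl) = −jZ_0/tan(βl)

X_in ≈ -123 Ω (capacitive)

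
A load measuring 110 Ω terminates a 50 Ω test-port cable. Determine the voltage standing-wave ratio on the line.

VSWR ≈ 2.2

Γ = (110 − 50)/(110 + 50) = 0.375
VSWR = (1 + 0.375)/(1 − 0.375)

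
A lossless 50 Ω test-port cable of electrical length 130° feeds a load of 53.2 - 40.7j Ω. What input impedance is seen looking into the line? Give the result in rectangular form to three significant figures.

tan(βl) = tan(130°) = -1.19
Z_in = Z_0·(Z_L + jZ_0·tanβl)/(Z_0 + jZ_L·tanβl)
     = 50·(53.2 − j100)/(1.5 − j63.4)

Z_in ≈ 80 + j40.1 Ω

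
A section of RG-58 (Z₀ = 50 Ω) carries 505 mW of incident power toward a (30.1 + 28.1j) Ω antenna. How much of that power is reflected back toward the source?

|Γ| = |(-19.9 + j28.1)/(80.1 + j28.1)| = 0.406
|Γ|² = 0.165
P_refl = |Γ|²·P_inc = 83.1 mW, P_del = (1 − |Γ|²)·P_inc = 422 mW

P_reflected ≈ 83.1 mW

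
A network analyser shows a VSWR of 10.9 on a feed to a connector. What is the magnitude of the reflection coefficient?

|Γ| ≈ 0.832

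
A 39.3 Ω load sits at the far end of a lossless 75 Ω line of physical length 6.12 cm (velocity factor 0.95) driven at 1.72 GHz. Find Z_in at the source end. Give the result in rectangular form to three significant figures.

Z_in ≈ 64.3 − j44.4 Ω

λ = v/f = 0.95·c / 1.72 GHz = 0.166 m
βl = 2π·l/λ = 2π × 0.369 = 133°
tan(βl) = tan(133°) = -1.07
Z_in = Z_0·(Z_L + jZ_0·tanβl)/(Z_0 + jZ_L·tanβl)
     = 75·(39.3 − j80.5)/(75 − j42.2)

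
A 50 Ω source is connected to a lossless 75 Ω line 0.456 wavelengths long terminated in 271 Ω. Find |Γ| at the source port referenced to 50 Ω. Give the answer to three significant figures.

βl = 2π × 0.456 = 164°
tan(βl) = -0.284
Z_in = Z_0·(Z_L + jZ_0·tanβl)/(Z_0 + jZ_L·tanβl) = 143 + j125 Ω
Γ_s = (Z_in − Z_s)/(Z_in + Z_s) = (92.8 + j125)/(193 + j125), |Γ_s| = 0.678

|Γ| ≈ 0.678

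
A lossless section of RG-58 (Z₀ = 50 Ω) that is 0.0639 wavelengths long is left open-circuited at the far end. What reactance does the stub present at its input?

βl = 2π × 0.0639 = 23°
tan(βl) = 0.425
For an open-circuited stub, Z_in = −jZ_0·cot(βl) = −jZ_0/tan(βl)

X_in ≈ -118 Ω (capacitive)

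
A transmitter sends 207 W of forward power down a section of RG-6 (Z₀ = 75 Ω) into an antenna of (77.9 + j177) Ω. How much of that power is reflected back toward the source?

|Γ| = |(2.9 + j177)/(152.9 + j177)| = 0.757
|Γ|² = 0.573
P_refl = |Γ|²·P_inc = 119 W, P_del = (1 − |Γ|²)·P_inc = 88.4 W

P_reflected ≈ 119 W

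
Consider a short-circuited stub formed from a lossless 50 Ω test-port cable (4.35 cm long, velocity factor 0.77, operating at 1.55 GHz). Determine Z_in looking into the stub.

λ = v/f = 0.77·c / 1.55 GHz = 0.149 m
βl = 2π·l/λ = 2π × 0.292 = 105°
tan(βl) = -3.71
For a short-circuited stub, Z_in = jZ_0·tan(βl)

Z_in ≈ −j186 Ω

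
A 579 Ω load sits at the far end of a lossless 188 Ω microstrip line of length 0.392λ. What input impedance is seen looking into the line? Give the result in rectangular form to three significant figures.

βl = 2π × 0.392 = 141°
tan(βl) = tan(141°) = -0.806
Z_in = Z_0·(Z_L + jZ_0·tanβl)/(Z_0 + jZ_L·tanβl)
     = 188·(579 − j152)/(188 − j467)

Z_in ≈ 133 + j179 Ω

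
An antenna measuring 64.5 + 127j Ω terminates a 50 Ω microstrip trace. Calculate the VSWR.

VSWR ≈ 6.92

Γ = (Z_L − Z_0)/(Z_L + Z_0) = (14.5 + j127)/(114.5 + j127)
|Γ| = 128/171 = 0.748
VSWR = (1 + |Γ|)/(1 − |Γ|) = 1.75/0.252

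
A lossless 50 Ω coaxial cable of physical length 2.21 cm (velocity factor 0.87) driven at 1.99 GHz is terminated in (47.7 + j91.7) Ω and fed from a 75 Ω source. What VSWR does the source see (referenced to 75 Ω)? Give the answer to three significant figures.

λ = v/f = 0.87·c / 1.99 GHz = 0.131 m
βl = 2π·l/λ = 2π × 0.169 = 60.7°
tan(βl) = 1.78
Z_in = Z_0·(Z_L + jZ_0·tanβl)/(Z_0 + jZ_L·tanβl) = 24.8 − j61.2 Ω
Γ_s = (Z_in − Z_s)/(Z_in + Z_s) = (-50.2 − j61.2)/(99.8 − j61.2), |Γ_s| = 0.676
VSWR = (1 + |Γ_s|)/(1 − |Γ_s|)

VSWR ≈ 5.17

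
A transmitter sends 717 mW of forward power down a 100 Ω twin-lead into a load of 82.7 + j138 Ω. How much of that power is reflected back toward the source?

P_reflected ≈ 265 mW

|Γ| = |(-17.3 + j138)/(182.7 + j138)| = 0.607
|Γ|² = 0.369
P_refl = |Γ|²·P_inc = 265 mW, P_del = (1 − |Γ|²)·P_inc = 452 mW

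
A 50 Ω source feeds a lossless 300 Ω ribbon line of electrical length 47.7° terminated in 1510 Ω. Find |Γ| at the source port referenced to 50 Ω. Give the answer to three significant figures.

tan(βl) = 1.1
Z_in = Z_0·(Z_L + jZ_0·tanβl)/(Z_0 + jZ_L·tanβl) = 106 − j254 Ω
Γ_s = (Z_in − Z_s)/(Z_in + Z_s) = (55.5 − j254)/(156 − j254), |Γ_s| = 0.873

|Γ| ≈ 0.873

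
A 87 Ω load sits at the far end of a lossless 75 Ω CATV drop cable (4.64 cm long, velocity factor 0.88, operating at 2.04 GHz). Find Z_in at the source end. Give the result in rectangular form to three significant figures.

Z_in ≈ 72 + j10.5 Ω

λ = v/f = 0.88·c / 2.04 GHz = 0.129 m
βl = 2π·l/λ = 2π × 0.359 = 129°
tan(βl) = tan(129°) = -1.23
Z_in = Z_0·(Z_L + jZ_0·tanβl)/(Z_0 + jZ_L·tanβl)
     = 75·(87 − j92.4)/(75 − j107)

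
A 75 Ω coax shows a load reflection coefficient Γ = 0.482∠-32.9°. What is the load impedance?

Z_L ≈ 136 − j92.9 Ω

Z_L = Z_0·(1 + Γ)/(1 − Γ) = 75·(1.4 − j0.262)/(0.595 + j0.262)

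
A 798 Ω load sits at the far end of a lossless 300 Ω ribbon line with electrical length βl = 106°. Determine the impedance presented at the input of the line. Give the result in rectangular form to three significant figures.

tan(βl) = tan(106°) = -3.49
Z_in = Z_0·(Z_L + jZ_0·tanβl)/(Z_0 + jZ_L·tanβl)
     = 300·(798 − j1050)/(300 − j2780)

Z_in ≈ 121 + j73 Ω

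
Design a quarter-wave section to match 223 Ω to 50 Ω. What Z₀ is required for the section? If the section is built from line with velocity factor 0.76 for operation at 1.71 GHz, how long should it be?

Z_qwt = √(Z_0·R_L) = √(50 × 223) = √11150
λ = 0.76·c/f = 0.133 m, so l = λ/4 = 0.0333 m

Z_qwt ≈ 106 Ω; length ≈ 3.33 cm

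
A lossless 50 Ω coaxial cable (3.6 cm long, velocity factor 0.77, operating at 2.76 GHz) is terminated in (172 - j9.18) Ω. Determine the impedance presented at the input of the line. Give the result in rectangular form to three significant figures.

Z_in ≈ 60.9 + j72 Ω

λ = v/f = 0.77·c / 2.76 GHz = 0.0837 m
βl = 2π·l/λ = 2π × 0.43 = 155°
tan(βl) = tan(155°) = -0.47
Z_in = Z_0·(Z_L + jZ_0·tanβl)/(Z_0 + jZ_L·tanβl)
     = 50·(172 − j32.7)/(45.7 − j80.8)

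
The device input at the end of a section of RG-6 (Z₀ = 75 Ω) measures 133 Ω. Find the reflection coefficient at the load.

Γ = 0.279

Γ = (Z_L − Z_0)/(Z_L + Z_0) = (133 − 75)/(133 + 75) = 58/208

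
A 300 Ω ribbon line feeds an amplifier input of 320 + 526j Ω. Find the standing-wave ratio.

Γ = (Z_L − Z_0)/(Z_L + Z_0) = (20 + j526)/(620 + j526)
|Γ| = 526/813 = 0.647
VSWR = (1 + |Γ|)/(1 − |Γ|) = 1.65/0.353

VSWR ≈ 4.67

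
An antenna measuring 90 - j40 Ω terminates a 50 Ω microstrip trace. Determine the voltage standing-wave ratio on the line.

Γ = (Z_L − Z_0)/(Z_L + Z_0) = (40 − j40)/(140 − j40)
|Γ| = 56.6/146 = 0.389
VSWR = (1 + |Γ|)/(1 − |Γ|) = 1.39/0.611

VSWR ≈ 2.27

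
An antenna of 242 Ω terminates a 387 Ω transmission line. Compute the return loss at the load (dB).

RL ≈ 12.7 dB

Γ = (242 − 387)/(242 + 387) = -0.231
RL = −20·log₁₀|Γ| = −20·log₁₀(0.231)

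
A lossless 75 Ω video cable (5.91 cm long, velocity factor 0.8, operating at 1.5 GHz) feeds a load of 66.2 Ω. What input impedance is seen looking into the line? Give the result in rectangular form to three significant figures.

λ = v/f = 0.8·c / 1.5 GHz = 0.16 m
βl = 2π·l/λ = 2π × 0.369 = 133°
tan(βl) = tan(133°) = -1.07
Z_in = Z_0·(Z_L + jZ_0·tanβl)/(Z_0 + jZ_L·tanβl)
     = 75·(66.2 − j80.5)/(75 − j71.1)

Z_in ≈ 75.1 − j9.37 Ω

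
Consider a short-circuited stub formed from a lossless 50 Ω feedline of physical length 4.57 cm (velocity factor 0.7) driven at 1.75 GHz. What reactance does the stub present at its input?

λ = v/f = 0.7·c / 1.75 GHz = 0.12 m
βl = 2π·l/λ = 2π × 0.381 = 137°
tan(βl) = -0.929
For a short-circuited stub, Z_in = jZ_0·tan(βl)

X_in ≈ -46.5 Ω (capacitive)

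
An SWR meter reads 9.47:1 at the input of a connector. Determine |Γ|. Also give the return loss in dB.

|Γ| = (S − 1)/(S + 1) = (9.47 − 1)/(9.47 + 1) = 8.47/10.5
RL = −20·log₁₀|Γ| = −20·log₁₀(0.809)

|Γ| ≈ 0.809; return loss ≈ 1.84 dB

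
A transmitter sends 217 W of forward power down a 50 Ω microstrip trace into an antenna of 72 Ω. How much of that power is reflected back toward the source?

Γ = (72 − 50)/(72 + 50) = 0.18
|Γ|² = 0.0325
P_refl = |Γ|²·P_inc = 7.06 W, P_del = (1 − |Γ|²)·P_inc = 210 W

P_reflected ≈ 7.06 W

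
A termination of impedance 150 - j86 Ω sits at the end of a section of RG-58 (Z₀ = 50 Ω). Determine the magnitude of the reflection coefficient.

|Γ| ≈ 0.606

Γ = (Z_L − Z_0)/(Z_L + Z_0) = (100 − j86)/(200 − j86)
|Γ| = 132/218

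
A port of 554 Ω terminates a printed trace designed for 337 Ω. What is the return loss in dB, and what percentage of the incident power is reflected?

RL ≈ 12.3 dB; 5.93% of incident power reflected

Γ = (554 − 337)/(554 + 337) = 0.244
RL = −20·log₁₀(0.244) = 12.3 dB
P_refl/P_inc = |Γ|² = 0.0593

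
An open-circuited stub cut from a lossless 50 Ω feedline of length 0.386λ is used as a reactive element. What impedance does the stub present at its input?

βl = 2π × 0.386 = 139°
tan(βl) = -0.871
For an open-circuited stub, Z_in = −jZ_0·cot(βl) = −jZ_0/tan(βl)

Z_in ≈ +j57.4 Ω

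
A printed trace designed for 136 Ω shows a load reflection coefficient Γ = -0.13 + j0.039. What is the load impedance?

Z_L ≈ 104 + j8.3 Ω

Z_L = Z_0·(1 + Γ)/(1 − Γ) = 136·(0.87 + j0.039)/(1.13 − j0.039)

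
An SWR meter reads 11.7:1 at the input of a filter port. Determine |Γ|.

|Γ| ≈ 0.843

|Γ| = (S − 1)/(S + 1) = (11.7 − 1)/(11.7 + 1) = 10.7/12.7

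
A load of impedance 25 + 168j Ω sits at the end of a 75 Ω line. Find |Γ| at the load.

Γ = (Z_L − Z_0)/(Z_L + Z_0) = (-50 + j168)/(100 + j168)
|Γ| = 175/196

|Γ| ≈ 0.897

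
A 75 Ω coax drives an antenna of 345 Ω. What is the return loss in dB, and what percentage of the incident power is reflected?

RL ≈ 3.84 dB; 41.3% of incident power reflected

Γ = (345 − 75)/(345 + 75) = 0.643
RL = −20·log₁₀(0.643) = 3.84 dB
P_refl/P_inc = |Γ|² = 0.413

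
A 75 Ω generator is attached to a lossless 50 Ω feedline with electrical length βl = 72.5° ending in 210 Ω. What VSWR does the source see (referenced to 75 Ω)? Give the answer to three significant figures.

tan(βl) = 3.17
Z_in = Z_0·(Z_L + jZ_0·tanβl)/(Z_0 + jZ_L·tanβl) = 13 − j14.8 Ω
Γ_s = (Z_in − Z_s)/(Z_in + Z_s) = (-62 − j14.8)/(88 − j14.8), |Γ_s| = 0.714
VSWR = (1 + |Γ_s|)/(1 − |Γ_s|)

VSWR ≈ 5.99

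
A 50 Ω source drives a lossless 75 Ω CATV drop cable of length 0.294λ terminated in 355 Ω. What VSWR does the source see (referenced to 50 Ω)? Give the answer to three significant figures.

βl = 2π × 0.294 = 106°
tan(βl) = -3.52
Z_in = Z_0·(Z_L + jZ_0·tanβl)/(Z_0 + jZ_L·tanβl) = 17.1 + j20.3 Ω
Γ_s = (Z_in − Z_s)/(Z_in + Z_s) = (-32.9 + j20.3)/(67.1 + j20.3), |Γ_s| = 0.552
VSWR = (1 + |Γ_s|)/(1 − |Γ_s|)

VSWR ≈ 3.46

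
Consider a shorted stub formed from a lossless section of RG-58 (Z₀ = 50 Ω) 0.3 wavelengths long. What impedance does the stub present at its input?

βl = 2π × 0.3 = 108°
tan(βl) = -3.08
For a shorted stub, Z_in = jZ_0·tan(βl)

Z_in ≈ −j154 Ω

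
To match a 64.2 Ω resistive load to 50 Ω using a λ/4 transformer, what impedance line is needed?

Z_qwt ≈ 56.7 Ω

Z_qwt = √(Z_0·R_L) = √(50 × 64.2) = √3210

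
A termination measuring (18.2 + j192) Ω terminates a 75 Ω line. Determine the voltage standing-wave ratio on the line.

VSWR ≈ 31.3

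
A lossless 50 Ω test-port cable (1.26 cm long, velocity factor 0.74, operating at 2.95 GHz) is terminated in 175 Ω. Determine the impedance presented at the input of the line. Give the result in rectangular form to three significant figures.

λ = v/f = 0.74·c / 2.95 GHz = 0.0753 m
βl = 2π·l/λ = 2π × 0.167 = 60.3°
tan(βl) = tan(60.3°) = 1.75
Z_in = Z_0·(Z_L + jZ_0·tanβl)/(Z_0 + jZ_L·tanβl)
     = 50·(175 + j87.6)/(50 + j307)

Z_in ≈ 18.5 − j25.5 Ω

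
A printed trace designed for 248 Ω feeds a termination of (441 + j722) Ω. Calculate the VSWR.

VSWR ≈ 6.96

Γ = (Z_L − Z_0)/(Z_L + Z_0) = (193 + j722)/(689 + j722)
|Γ| = 747/998 = 0.749
VSWR = (1 + |Γ|)/(1 − |Γ|) = 1.75/0.251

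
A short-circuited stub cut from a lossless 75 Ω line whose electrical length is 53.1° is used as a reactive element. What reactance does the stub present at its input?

X_in ≈ 99.9 Ω (inductive)

tan(βl) = 1.33
For a short-circuited stub, Z_in = jZ_0·tan(βl)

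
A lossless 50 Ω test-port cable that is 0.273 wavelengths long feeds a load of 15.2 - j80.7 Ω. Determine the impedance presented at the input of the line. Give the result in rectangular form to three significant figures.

βl = 2π × 0.273 = 98.3°
tan(βl) = tan(98.3°) = -6.87
Z_in = Z_0·(Z_L + jZ_0·tanβl)/(Z_0 + jZ_L·tanβl)
     = 50·(15.2 − j424)/(-505 − j104)

Z_in ≈ 6.9 + j40.6 Ω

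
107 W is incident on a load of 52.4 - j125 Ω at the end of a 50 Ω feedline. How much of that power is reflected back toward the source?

|Γ| = |(2.4 − j125)/(102.4 − j125)| = 0.774
|Γ|² = 0.599
P_refl = |Γ|²·P_inc = 64.1 W, P_del = (1 − |Γ|²)·P_inc = 42.9 W

P_reflected ≈ 64.1 W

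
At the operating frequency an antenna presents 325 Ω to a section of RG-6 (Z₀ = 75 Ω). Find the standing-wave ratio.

Γ = (325 − 75)/(325 + 75) = 0.625
VSWR = (1 + 0.625)/(1 − 0.625)

VSWR ≈ 4.33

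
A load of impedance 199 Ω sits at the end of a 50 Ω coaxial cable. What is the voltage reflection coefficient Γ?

Γ = (Z_L − Z_0)/(Z_L + Z_0) = (199 − 50)/(199 + 50) = 149/249

Γ = 0.598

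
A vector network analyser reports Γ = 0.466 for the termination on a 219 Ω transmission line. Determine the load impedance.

Z_L = Z_0·(1 + Γ)/(1 − Γ) = 219·(1.47)/(0.534)

Z_L ≈ 601 Ω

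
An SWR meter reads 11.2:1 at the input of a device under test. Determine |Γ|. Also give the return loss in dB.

|Γ| ≈ 0.836; return loss ≈ 1.56 dB

|Γ| = (S − 1)/(S + 1) = (11.2 − 1)/(11.2 + 1) = 10.2/12.2
RL = −20·log₁₀|Γ| = −20·log₁₀(0.836)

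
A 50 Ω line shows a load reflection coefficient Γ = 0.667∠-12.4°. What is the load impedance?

Z_L ≈ 195 − j101 Ω

Z_L = Z_0·(1 + Γ)/(1 − Γ) = 50·(1.65 − j0.143)/(0.349 + j0.143)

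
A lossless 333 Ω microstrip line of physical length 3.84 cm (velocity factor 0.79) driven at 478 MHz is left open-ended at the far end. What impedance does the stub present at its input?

Z_in ≈ −j629 Ω

λ = v/f = 0.79·c / 478 MHz = 0.496 m
βl = 2π·l/λ = 2π × 0.0774 = 27.9°
tan(βl) = 0.529
For an open-ended stub, Z_in = −jZ_0·cot(βl) = −jZ_0/tan(βl)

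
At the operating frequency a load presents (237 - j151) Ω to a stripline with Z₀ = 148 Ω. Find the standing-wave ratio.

VSWR ≈ 2.47

Γ = (Z_L − Z_0)/(Z_L + Z_0) = (89 − j151)/(385 − j151)
|Γ| = 175/414 = 0.424
VSWR = (1 + |Γ|)/(1 − |Γ|) = 1.42/0.576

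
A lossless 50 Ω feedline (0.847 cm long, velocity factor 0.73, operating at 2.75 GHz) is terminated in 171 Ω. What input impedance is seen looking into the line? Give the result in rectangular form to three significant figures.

λ = v/f = 0.73·c / 2.75 GHz = 0.0796 m
βl = 2π·l/λ = 2π × 0.106 = 38.3°
tan(βl) = tan(38.3°) = 0.789
Z_in = Z_0·(Z_L + jZ_0·tanβl)/(Z_0 + jZ_L·tanβl)
     = 50·(171 + j39.5)/(50 + j135)

Z_in ≈ 33.5 − j50.9 Ω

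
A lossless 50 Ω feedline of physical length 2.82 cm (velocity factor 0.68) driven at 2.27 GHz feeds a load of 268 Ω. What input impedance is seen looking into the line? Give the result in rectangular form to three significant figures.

λ = v/f = 0.68·c / 2.27 GHz = 0.0899 m
βl = 2π·l/λ = 2π × 0.314 = 113°
tan(βl) = tan(113°) = -2.36
Z_in = Z_0·(Z_L + jZ_0·tanβl)/(Z_0 + jZ_L·tanβl)
     = 50·(268 − j118)/(50 − j632)

Z_in ≈ 10.9 + j20.3 Ω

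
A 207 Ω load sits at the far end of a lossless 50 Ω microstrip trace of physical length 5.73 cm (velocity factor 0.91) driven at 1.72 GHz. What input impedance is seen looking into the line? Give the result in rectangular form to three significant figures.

λ = v/f = 0.91·c / 1.72 GHz = 0.159 m
βl = 2π·l/λ = 2π × 0.361 = 130°
tan(βl) = tan(130°) = -1.19
Z_in = Z_0·(Z_L + jZ_0·tanβl)/(Z_0 + jZ_L·tanβl)
     = 50·(207 − j59.7)/(50 − j247)

Z_in ≈ 19.7 + j37.9 Ω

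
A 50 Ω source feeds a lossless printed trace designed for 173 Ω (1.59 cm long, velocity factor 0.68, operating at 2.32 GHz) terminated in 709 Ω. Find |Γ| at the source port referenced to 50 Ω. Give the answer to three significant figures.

|Γ| ≈ 0.595

λ = v/f = 0.68·c / 2.32 GHz = 0.0879 m
βl = 2π·l/λ = 2π × 0.181 = 65.1°
tan(βl) = 2.15
Z_in = Z_0·(Z_L + jZ_0·tanβl)/(Z_0 + jZ_L·tanβl) = 50.7 − j74.6 Ω
Γ_s = (Z_in − Z_s)/(Z_in + Z_s) = (0.661 − j74.6)/(101 − j74.6), |Γ_s| = 0.595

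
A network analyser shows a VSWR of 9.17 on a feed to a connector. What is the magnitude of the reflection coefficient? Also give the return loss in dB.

|Γ| = (S − 1)/(S + 1) = (9.17 − 1)/(9.17 + 1) = 8.17/10.2
RL = −20·log₁₀|Γ| = −20·log₁₀(0.803)

|Γ| ≈ 0.803; return loss ≈ 1.9 dB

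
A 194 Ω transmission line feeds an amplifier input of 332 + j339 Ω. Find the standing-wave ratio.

Γ = (Z_L − Z_0)/(Z_L + Z_0) = (138 + j339)/(526 + j339)
|Γ| = 366/626 = 0.585
VSWR = (1 + |Γ|)/(1 − |Γ|) = 1.58/0.415

VSWR ≈ 3.82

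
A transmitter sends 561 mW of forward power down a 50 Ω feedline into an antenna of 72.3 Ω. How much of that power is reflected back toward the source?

Γ = (72.3 − 50)/(72.3 + 50) = 0.182
|Γ|² = 0.0332
P_refl = |Γ|²·P_inc = 18.7 mW, P_del = (1 − |Γ|²)·P_inc = 542 mW

P_reflected ≈ 18.7 mW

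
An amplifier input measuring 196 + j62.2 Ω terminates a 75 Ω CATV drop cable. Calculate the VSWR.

VSWR ≈ 2.92

Γ = (Z_L − Z_0)/(Z_L + Z_0) = (121 + j62.2)/(271 + j62.2)
|Γ| = 136/278 = 0.489
VSWR = (1 + |Γ|)/(1 − |Γ|) = 1.49/0.511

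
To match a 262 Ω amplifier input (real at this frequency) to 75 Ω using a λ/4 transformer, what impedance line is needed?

Z_qwt ≈ 140 Ω

Z_qwt = √(Z_0·R_L) = √(75 × 262) = √19650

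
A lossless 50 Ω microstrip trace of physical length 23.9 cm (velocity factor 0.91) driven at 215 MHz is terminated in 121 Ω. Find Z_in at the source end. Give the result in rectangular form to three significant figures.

Z_in ≈ 23.4 − j16.5 Ω

λ = v/f = 0.91·c / 215 MHz = 1.27 m
βl = 2π·l/λ = 2π × 0.188 = 67.8°
tan(βl) = tan(67.8°) = 2.45
Z_in = Z_0·(Z_L + jZ_0·tanβl)/(Z_0 + jZ_L·tanβl)
     = 50·(121 + j122)/(50 + j296)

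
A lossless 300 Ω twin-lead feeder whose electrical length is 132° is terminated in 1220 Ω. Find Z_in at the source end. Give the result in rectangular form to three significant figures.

Z_in ≈ 127 + j242 Ω

tan(βl) = tan(132°) = -1.11
Z_in = Z_0·(Z_L + jZ_0·tanβl)/(Z_0 + jZ_L·tanβl)
     = 300·(1220 − j333)/(300 − j1350)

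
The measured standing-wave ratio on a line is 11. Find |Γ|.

|Γ| = (S − 1)/(S + 1) = (11 − 1)/(11 + 1) = 10/12

|Γ| ≈ 0.833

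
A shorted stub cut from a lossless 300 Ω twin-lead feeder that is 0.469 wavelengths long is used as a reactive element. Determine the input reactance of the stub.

X_in ≈ -59.2 Ω (capacitive)

βl = 2π × 0.469 = 169°
tan(βl) = -0.197
For a shorted stub, Z_in = jZ_0·tan(βl)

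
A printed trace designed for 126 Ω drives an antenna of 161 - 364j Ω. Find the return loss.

Γ = (35 − j364)/(287 − j364), |Γ| = 0.789
RL = −20·log₁₀|Γ| = −20·log₁₀(0.789)

RL ≈ 2.06 dB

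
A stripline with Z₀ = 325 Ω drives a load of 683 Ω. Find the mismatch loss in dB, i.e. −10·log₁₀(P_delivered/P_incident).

Γ = (683 − 325)/(683 + 325) = 0.355
|Γ|² = 0.126, so P_del/P_inc = 1 − |Γ|² = 0.874
ML = −10·log₁₀(1 − |Γ|²)

mismatch loss ≈ 0.586 dB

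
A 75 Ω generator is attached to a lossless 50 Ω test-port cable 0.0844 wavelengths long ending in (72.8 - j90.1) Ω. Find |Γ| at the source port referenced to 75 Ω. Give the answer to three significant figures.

βl = 2π × 0.0844 = 30.4°
tan(βl) = 0.586
Z_in = Z_0·(Z_L + jZ_0·tanβl)/(Z_0 + jZ_L·tanβl) = 19.7 − j37.7 Ω
Γ_s = (Z_in − Z_s)/(Z_in + Z_s) = (-55.3 − j37.7)/(94.7 − j37.7), |Γ_s| = 0.656

|Γ| ≈ 0.656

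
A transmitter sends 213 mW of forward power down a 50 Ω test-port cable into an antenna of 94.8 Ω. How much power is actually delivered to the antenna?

P_delivered ≈ 193 mW

Γ = (94.8 − 50)/(94.8 + 50) = 0.309
|Γ|² = 0.0957
P_refl = |Γ|²·P_inc = 20.4 mW, P_del = (1 − |Γ|²)·P_inc = 193 mW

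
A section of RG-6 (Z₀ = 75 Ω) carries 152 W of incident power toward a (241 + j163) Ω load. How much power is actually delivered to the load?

|Γ| = |(166 + j163)/(316 + j163)| = 0.654
|Γ|² = 0.428
P_refl = |Γ|²·P_inc = 65.1 W, P_del = (1 − |Γ|²)·P_inc = 86.9 W

P_delivered ≈ 86.9 W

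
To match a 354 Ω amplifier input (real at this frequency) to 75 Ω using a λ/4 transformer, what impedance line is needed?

Z_qwt ≈ 163 Ω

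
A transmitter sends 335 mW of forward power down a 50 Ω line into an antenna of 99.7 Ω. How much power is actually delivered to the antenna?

Γ = (99.7 − 50)/(99.7 + 50) = 0.332
|Γ|² = 0.11
P_refl = |Γ|²·P_inc = 36.9 mW, P_del = (1 − |Γ|²)·P_inc = 298 mW

P_delivered ≈ 298 mW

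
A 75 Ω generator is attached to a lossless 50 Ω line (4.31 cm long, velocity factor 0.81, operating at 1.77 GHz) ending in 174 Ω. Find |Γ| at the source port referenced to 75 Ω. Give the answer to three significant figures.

|Γ| ≈ 0.655

λ = v/f = 0.81·c / 1.77 GHz = 0.137 m
βl = 2π·l/λ = 2π × 0.314 = 113°
tan(βl) = -2.35
Z_in = Z_0·(Z_L + jZ_0·tanβl)/(Z_0 + jZ_L·tanβl) = 16.7 + j19.2 Ω
Γ_s = (Z_in − Z_s)/(Z_in + Z_s) = (-58.3 + j19.2)/(91.7 + j19.2), |Γ_s| = 0.655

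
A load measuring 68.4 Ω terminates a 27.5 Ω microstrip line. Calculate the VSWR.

VSWR ≈ 2.49

For a purely resistive load, VSWR = R_L/Z_0 or Z_0/R_L (whichever > 1) = 68.4/27.5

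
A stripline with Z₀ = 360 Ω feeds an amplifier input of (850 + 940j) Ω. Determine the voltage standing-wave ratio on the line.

Γ = (Z_L − Z_0)/(Z_L + Z_0) = (490 + j940)/(1210 + j940)
|Γ| = 1060/1530 = 0.692
VSWR = (1 + |Γ|)/(1 − |Γ|) = 1.69/0.308

VSWR ≈ 5.49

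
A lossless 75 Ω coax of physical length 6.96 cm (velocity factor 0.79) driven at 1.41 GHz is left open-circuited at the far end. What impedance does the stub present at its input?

λ = v/f = 0.79·c / 1.41 GHz = 0.168 m
βl = 2π·l/λ = 2π × 0.414 = 149°
tan(βl) = -0.599
For an open-circuited stub, Z_in = −jZ_0·cot(βl) = −jZ_0/tan(βl)

Z_in ≈ +j125 Ω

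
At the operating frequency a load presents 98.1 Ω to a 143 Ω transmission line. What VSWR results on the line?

Γ = (98.1 − 143)/(98.1 + 143) = -0.186
VSWR = (1 + 0.186)/(1 − 0.186)

VSWR ≈ 1.46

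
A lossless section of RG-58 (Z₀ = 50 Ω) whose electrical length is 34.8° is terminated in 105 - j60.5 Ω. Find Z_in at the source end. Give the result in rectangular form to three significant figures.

tan(βl) = tan(34.8°) = 0.695
Z_in = Z_0·(Z_L + jZ_0·tanβl)/(Z_0 + jZ_L·tanβl)
     = 50·(105 − j25.7)/(92 + j73)

Z_in ≈ 28.2 − j36.4 Ω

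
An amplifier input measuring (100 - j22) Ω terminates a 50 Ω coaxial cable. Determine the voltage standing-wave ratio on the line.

VSWR ≈ 2.13

Γ = (Z_L − Z_0)/(Z_L + Z_0) = (50 − j22)/(150 − j22)
|Γ| = 54.6/152 = 0.36
VSWR = (1 + |Γ|)/(1 − |Γ|) = 1.36/0.64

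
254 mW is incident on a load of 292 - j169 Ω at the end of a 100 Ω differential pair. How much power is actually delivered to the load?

P_delivered ≈ 163 mW

|Γ| = |(192 − j169)/(392 − j169)| = 0.599
|Γ|² = 0.359
P_refl = |Γ|²·P_inc = 91.2 mW, P_del = (1 − |Γ|²)·P_inc = 163 mW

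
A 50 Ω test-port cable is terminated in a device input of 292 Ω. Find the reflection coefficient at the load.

Γ = 0.708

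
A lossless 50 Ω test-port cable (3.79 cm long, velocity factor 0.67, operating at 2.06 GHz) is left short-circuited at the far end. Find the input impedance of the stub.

λ = v/f = 0.67·c / 2.06 GHz = 0.0976 m
βl = 2π·l/λ = 2π × 0.388 = 140°
tan(βl) = -0.844
For a short-circuited stub, Z_in = jZ_0·tan(βl)

Z_in ≈ −j42.2 Ω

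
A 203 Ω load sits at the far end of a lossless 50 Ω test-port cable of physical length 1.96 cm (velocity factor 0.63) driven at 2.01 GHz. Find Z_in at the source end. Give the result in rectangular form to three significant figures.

Z_in ≈ 13.1 − j12.5 Ω

λ = v/f = 0.63·c / 2.01 GHz = 0.094 m
βl = 2π·l/λ = 2π × 0.208 = 75°
tan(βl) = tan(75°) = 3.74
Z_in = Z_0·(Z_L + jZ_0·tanβl)/(Z_0 + jZ_L·tanβl)
     = 50·(203 + j187)/(50 + j760)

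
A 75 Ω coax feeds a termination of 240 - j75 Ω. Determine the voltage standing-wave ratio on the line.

VSWR ≈ 3.54

Γ = (Z_L − Z_0)/(Z_L + Z_0) = (165 − j75)/(315 − j75)
|Γ| = 181/324 = 0.56
VSWR = (1 + |Γ|)/(1 − |Γ|) = 1.56/0.44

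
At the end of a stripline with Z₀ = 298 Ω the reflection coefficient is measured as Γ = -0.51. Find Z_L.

Z_L ≈ 96.7 Ω

Z_L = Z_0·(1 + Γ)/(1 − Γ) = 298·(0.49)/(1.51)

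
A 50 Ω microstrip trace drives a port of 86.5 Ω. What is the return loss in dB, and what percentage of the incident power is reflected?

RL ≈ 11.5 dB; 7.15% of incident power reflected

Γ = (86.5 − 50)/(86.5 + 50) = 0.267
RL = −20·log₁₀(0.267) = 11.5 dB
P_refl/P_inc = |Γ|² = 0.0715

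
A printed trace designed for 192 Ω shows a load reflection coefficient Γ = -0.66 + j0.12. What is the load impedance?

Z_L ≈ 38.1 + j16.6 Ω

Z_L = Z_0·(1 + Γ)/(1 − Γ) = 192·(0.34 + j0.12)/(1.66 − j0.12)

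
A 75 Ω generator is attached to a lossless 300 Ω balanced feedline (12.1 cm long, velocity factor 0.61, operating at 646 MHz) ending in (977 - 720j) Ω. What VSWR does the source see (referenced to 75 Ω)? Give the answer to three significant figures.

λ = v/f = 0.61·c / 646 MHz = 0.283 m
βl = 2π·l/λ = 2π × 0.427 = 154°
tan(βl) = -0.493
Z_in = Z_0·(Z_L + jZ_0·tanβl)/(Z_0 + jZ_L·tanβl) = 466 + j662 Ω
Γ_s = (Z_in − Z_s)/(Z_in + Z_s) = (391 + j662)/(541 + j662), |Γ_s| = 0.899
VSWR = (1 + |Γ_s|)/(1 − |Γ_s|)

VSWR ≈ 18.9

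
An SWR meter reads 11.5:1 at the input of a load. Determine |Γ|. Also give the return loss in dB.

|Γ| ≈ 0.84; return loss ≈ 1.51 dB

|Γ| = (S − 1)/(S + 1) = (11.5 − 1)/(11.5 + 1) = 10.5/12.5
RL = −20·log₁₀|Γ| = −20·log₁₀(0.84)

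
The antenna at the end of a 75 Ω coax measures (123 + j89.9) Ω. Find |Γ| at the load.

Γ = (Z_L − Z_0)/(Z_L + Z_0) = (48 + j89.9)/(198 + j89.9)
|Γ| = 102/217

|Γ| ≈ 0.469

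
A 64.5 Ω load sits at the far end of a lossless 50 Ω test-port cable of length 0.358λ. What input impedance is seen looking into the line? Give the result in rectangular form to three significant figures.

Z_in ≈ 46 + j11.6 Ω

βl = 2π × 0.358 = 129°
tan(βl) = tan(129°) = -1.24
Z_in = Z_0·(Z_L + jZ_0·tanβl)/(Z_0 + jZ_L·tanβl)
     = 50·(64.5 − j62)/(50 − j80)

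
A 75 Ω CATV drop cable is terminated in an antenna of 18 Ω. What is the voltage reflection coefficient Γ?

Γ = (Z_L − Z_0)/(Z_L + Z_0) = (18 − 75)/(18 + 75) = -57/93

Γ = -0.613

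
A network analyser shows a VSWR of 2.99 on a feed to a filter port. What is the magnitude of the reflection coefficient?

|Γ| = (S − 1)/(S + 1) = (2.99 − 1)/(2.99 + 1) = 1.99/3.99

|Γ| ≈ 0.499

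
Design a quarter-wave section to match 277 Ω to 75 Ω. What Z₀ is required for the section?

Z_qwt = √(Z_0·R_L) = √(75 × 277) = √20780

Z_qwt ≈ 144 Ω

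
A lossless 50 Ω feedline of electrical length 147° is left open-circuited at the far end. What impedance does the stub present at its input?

tan(βl) = -0.649
For an open-circuited stub, Z_in = −jZ_0·cot(βl) = −jZ_0/tan(βl)

Z_in ≈ +j77 Ω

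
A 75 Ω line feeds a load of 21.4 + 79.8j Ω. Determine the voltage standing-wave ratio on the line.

VSWR ≈ 7.63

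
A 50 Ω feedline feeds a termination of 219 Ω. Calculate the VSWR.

VSWR ≈ 4.38

Γ = (219 − 50)/(219 + 50) = 0.628
VSWR = (1 + 0.628)/(1 − 0.628)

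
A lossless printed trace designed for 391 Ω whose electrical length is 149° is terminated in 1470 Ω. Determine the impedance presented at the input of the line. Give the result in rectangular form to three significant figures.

tan(βl) = tan(149°) = -0.601
Z_in = Z_0·(Z_L + jZ_0·tanβl)/(Z_0 + jZ_L·tanβl)
     = 391·(1470 − j235)/(391 − j883)

Z_in ≈ 328 + j506 Ω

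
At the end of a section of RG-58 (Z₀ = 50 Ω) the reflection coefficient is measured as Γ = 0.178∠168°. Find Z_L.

Z_L ≈ 35.1 + j2.68 Ω

Z_L = Z_0·(1 + Γ)/(1 − Γ) = 50·(0.826 + j0.037)/(1.17 − j0.037)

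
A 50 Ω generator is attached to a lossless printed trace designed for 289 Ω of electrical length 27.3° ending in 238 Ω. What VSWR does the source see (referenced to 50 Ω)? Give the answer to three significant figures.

VSWR ≈ 5.24

tan(βl) = 0.516
Z_in = Z_0·(Z_L + jZ_0·tanβl)/(Z_0 + jZ_L·tanβl) = 255 + j40.7 Ω
Γ_s = (Z_in − Z_s)/(Z_in + Z_s) = (205 + j40.7)/(305 + j40.7), |Γ_s| = 0.679
VSWR = (1 + |Γ_s|)/(1 − |Γ_s|)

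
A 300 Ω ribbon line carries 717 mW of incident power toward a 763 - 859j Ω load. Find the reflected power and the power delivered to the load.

|Γ| = |(463 − j859)/(1063 − j859)| = 0.714
|Γ|² = 0.51
P_refl = |Γ|²·P_inc = 366 mW, P_del = (1 − |Γ|²)·P_inc = 351 mW

P_reflected ≈ 366 mW; P_delivered ≈ 351 mW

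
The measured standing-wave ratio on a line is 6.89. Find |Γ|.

|Γ| ≈ 0.747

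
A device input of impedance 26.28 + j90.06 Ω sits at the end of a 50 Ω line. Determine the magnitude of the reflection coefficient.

Γ = (Z_L − Z_0)/(Z_L + Z_0) = (-23.72 + j90.06)/(76.28 + j90.06)
|Γ| = 93.1/118

|Γ| ≈ 0.789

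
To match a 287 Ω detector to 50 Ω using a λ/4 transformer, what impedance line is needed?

Z_qwt = √(Z_0·R_L) = √(50 × 287) = √14350

Z_qwt ≈ 120 Ω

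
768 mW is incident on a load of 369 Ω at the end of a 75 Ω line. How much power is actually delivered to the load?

P_delivered ≈ 431 mW

Γ = (369 − 75)/(369 + 75) = 0.662
|Γ|² = 0.438
P_refl = |Γ|²·P_inc = 337 mW, P_del = (1 − |Γ|²)·P_inc = 431 mW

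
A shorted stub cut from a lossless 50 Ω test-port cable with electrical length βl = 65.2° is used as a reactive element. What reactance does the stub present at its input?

tan(βl) = 2.16
For a shorted stub, Z_in = jZ_0·tan(βl)

X_in ≈ 108 Ω (inductive)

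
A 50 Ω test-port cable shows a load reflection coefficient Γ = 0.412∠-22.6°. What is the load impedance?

Z_L ≈ 101 − j38.7 Ω

Z_L = Z_0·(1 + Γ)/(1 − Γ) = 50·(1.38 − j0.158)/(0.62 + j0.158)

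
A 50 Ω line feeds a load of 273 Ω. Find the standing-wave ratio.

Γ = (273 − 50)/(273 + 50) = 0.69
VSWR = (1 + 0.69)/(1 − 0.69)

VSWR ≈ 5.46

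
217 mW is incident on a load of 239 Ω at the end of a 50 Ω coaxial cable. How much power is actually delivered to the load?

Γ = (239 − 50)/(239 + 50) = 0.654
|Γ|² = 0.428
P_refl = |Γ|²·P_inc = 92.8 mW, P_del = (1 − |Γ|²)·P_inc = 124 mW

P_delivered ≈ 124 mW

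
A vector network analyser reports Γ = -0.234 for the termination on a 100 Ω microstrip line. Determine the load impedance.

Z_L ≈ 62.1 Ω

Z_L = Z_0·(1 + Γ)/(1 − Γ) = 100·(0.766)/(1.23)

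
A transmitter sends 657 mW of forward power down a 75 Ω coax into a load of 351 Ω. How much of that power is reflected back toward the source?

Γ = (351 − 75)/(351 + 75) = 0.648
|Γ|² = 0.42
P_refl = |Γ|²·P_inc = 276 mW, P_del = (1 − |Γ|²)·P_inc = 381 mW

P_reflected ≈ 276 mW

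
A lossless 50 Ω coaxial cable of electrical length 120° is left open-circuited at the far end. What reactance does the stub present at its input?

X_in ≈ 28.9 Ω (inductive)

tan(βl) = -1.73
For an open-circuited stub, Z_in = −jZ_0·cot(βl) = −jZ_0/tan(βl)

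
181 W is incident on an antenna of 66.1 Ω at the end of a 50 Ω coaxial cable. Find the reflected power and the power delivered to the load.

Γ = (66.1 − 50)/(66.1 + 50) = 0.139
|Γ|² = 0.0192
P_refl = |Γ|²·P_inc = 3.48 W, P_del = (1 − |Γ|²)·P_inc = 178 W

P_reflected ≈ 3.48 W; P_delivered ≈ 178 W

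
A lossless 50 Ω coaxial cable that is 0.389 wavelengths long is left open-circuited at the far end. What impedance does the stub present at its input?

Z_in ≈ +j59.7 Ω

βl = 2π × 0.389 = 140°
tan(βl) = -0.838
For an open-circuited stub, Z_in = −jZ_0·cot(βl) = −jZ_0/tan(βl)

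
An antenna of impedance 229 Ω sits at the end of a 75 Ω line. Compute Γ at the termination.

Γ = 0.507

Γ = (Z_L − Z_0)/(Z_L + Z_0) = (229 − 75)/(229 + 75) = 154/304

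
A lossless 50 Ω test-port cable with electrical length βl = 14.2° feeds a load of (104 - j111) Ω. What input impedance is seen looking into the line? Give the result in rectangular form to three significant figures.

Z_in ≈ 40.7 − j76.7 Ω

tan(βl) = tan(14.2°) = 0.253
Z_in = Z_0·(Z_L + jZ_0·tanβl)/(Z_0 + jZ_L·tanβl)
     = 50·(104 − j98.3)/(78.1 + j26.3)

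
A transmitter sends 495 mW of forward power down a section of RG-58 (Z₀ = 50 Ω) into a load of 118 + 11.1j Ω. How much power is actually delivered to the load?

P_delivered ≈ 412 mW

|Γ| = |(68 + j11.1)/(168 + j11.1)| = 0.409
|Γ|² = 0.167
P_refl = |Γ|²·P_inc = 82.9 mW, P_del = (1 − |Γ|²)·P_inc = 412 mW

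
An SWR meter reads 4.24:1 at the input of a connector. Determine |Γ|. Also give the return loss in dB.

|Γ| ≈ 0.618; return loss ≈ 4.18 dB

|Γ| = (S − 1)/(S + 1) = (4.24 − 1)/(4.24 + 1) = 3.24/5.24
RL = −20·log₁₀|Γ| = −20·log₁₀(0.618)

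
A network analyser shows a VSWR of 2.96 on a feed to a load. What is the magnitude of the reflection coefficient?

|Γ| ≈ 0.495

|Γ| = (S − 1)/(S + 1) = (2.96 − 1)/(2.96 + 1) = 1.96/3.96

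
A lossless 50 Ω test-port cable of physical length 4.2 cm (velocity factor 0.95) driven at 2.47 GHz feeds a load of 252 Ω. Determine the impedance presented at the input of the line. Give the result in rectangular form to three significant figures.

λ = v/f = 0.95·c / 2.47 GHz = 0.115 m
βl = 2π·l/λ = 2π × 0.364 = 131°
tan(βl) = tan(131°) = -1.15
Z_in = Z_0·(Z_L + jZ_0·tanβl)/(Z_0 + jZ_L·tanβl)
     = 50·(252 − j57.4)/(50 − j289)

Z_in ≈ 16.9 + j40.6 Ω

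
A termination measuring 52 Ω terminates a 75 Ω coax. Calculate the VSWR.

VSWR ≈ 1.44

Γ = (52 − 75)/(52 + 75) = -0.181
VSWR = (1 + 0.181)/(1 − 0.181)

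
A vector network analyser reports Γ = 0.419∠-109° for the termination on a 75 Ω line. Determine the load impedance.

Z_L = Z_0·(1 + Γ)/(1 − Γ) = 75·(0.864 − j0.396)/(1.14 + j0.396)

Z_L ≈ 42.7 − j41 Ω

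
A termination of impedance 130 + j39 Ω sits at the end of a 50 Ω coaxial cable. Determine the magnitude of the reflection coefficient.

Γ = (Z_L − Z_0)/(Z_L + Z_0) = (80 + j39)/(180 + j39)
|Γ| = 89/184

|Γ| ≈ 0.483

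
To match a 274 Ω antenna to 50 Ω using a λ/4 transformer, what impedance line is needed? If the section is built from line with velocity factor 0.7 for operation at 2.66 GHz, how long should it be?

Z_qwt = √(Z_0·R_L) = √(50 × 274) = √13700
λ = 0.7·c/f = 0.0789 m, so l = λ/4 = 0.0197 m

Z_qwt ≈ 117 Ω; length ≈ 1.97 cm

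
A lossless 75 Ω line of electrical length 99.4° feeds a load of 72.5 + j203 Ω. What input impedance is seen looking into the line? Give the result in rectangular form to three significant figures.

tan(βl) = tan(99.4°) = -6.04
Z_in = Z_0·(Z_L + jZ_0·tanβl)/(Z_0 + jZ_L·tanβl)
     = 75·(72.5 − j250)/(1300 − j438)

Z_in ≈ 8.11 − j11.7 Ω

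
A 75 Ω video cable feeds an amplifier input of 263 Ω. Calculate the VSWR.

For a purely resistive load, VSWR = R_L/Z_0 or Z_0/R_L (whichever > 1) = 263/75

VSWR ≈ 3.51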